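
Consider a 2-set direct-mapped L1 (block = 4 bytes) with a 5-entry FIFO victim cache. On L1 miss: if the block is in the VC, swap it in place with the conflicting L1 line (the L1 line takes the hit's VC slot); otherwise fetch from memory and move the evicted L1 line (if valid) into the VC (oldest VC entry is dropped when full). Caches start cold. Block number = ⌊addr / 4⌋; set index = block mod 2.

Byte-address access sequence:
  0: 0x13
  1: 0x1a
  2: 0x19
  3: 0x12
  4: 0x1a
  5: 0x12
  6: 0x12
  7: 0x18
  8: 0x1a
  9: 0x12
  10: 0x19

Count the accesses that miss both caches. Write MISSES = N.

MISSES = 2

  [0] addr=0x13 blk=4 s=0: MISS | VC []
  [1] addr=0x1a blk=6 s=0: MISS | VC [4]
  [2] addr=0x19 blk=6 s=0: L1-HIT | VC [4]
  [3] addr=0x12 blk=4 s=0: VC-HIT | VC [6]
  [4] addr=0x1a blk=6 s=0: VC-HIT | VC [4]
  [5] addr=0x12 blk=4 s=0: VC-HIT | VC [6]
  [6] addr=0x12 blk=4 s=0: L1-HIT | VC [6]
  [7] addr=0x18 blk=6 s=0: VC-HIT | VC [4]
  [8] addr=0x1a blk=6 s=0: L1-HIT | VC [4]
  [9] addr=0x12 blk=4 s=0: VC-HIT | VC [6]
  [10] addr=0x19 blk=6 s=0: VC-HIT | VC [4]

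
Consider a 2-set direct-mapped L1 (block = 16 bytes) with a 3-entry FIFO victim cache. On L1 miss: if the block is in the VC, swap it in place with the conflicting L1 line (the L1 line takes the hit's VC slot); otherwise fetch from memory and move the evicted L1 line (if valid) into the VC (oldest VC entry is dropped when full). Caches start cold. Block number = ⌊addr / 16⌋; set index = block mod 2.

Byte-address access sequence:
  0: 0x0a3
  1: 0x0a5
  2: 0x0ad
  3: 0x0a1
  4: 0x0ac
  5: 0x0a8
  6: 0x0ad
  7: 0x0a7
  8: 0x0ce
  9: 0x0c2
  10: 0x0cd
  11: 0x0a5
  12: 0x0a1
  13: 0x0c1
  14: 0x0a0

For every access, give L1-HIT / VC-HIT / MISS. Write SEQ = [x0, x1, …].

SEQ = [MISS, L1-HIT, L1-HIT, L1-HIT, L1-HIT, L1-HIT, L1-HIT, L1-HIT, MISS, L1-HIT, L1-HIT, VC-HIT, L1-HIT, VC-HIT, VC-HIT]

  [0] addr=0xa3 blk=10 s=0: MISS | VC []
  [1] addr=0xa5 blk=10 s=0: L1-HIT | VC []
  [2] addr=0xad blk=10 s=0: L1-HIT | VC []
  [3] addr=0xa1 blk=10 s=0: L1-HIT | VC []
  [4] addr=0xac blk=10 s=0: L1-HIT | VC []
  [5] addr=0xa8 blk=10 s=0: L1-HIT | VC []
  [6] addr=0xad blk=10 s=0: L1-HIT | VC []
  [7] addr=0xa7 blk=10 s=0: L1-HIT | VC []
  [8] addr=0xce blk=12 s=0: MISS | VC [10]
  [9] addr=0xc2 blk=12 s=0: L1-HIT | VC [10]
  [10] addr=0xcd blk=12 s=0: L1-HIT | VC [10]
  [11] addr=0xa5 blk=10 s=0: VC-HIT | VC [12]
  [12] addr=0xa1 blk=10 s=0: L1-HIT | VC [12]
  [13] addr=0xc1 blk=12 s=0: VC-HIT | VC [10]
  [14] addr=0xa0 blk=10 s=0: VC-HIT | VC [12]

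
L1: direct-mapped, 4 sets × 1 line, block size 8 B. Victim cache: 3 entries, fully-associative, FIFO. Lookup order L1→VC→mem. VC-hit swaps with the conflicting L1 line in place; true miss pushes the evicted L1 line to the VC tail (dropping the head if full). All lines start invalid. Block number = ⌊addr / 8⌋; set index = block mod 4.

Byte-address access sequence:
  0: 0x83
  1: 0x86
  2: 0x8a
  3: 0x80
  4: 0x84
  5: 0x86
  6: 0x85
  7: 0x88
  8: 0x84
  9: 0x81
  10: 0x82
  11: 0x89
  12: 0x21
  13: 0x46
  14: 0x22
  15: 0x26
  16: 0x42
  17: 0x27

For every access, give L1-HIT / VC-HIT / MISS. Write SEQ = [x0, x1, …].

#0 0x83→b16/s0 MISS; vc=[]
#1 0x86→b16/s0 L1-HIT; vc=[]
#2 0x8a→b17/s1 MISS; vc=[]
#3 0x80→b16/s0 L1-HIT; vc=[]
#4 0x84→b16/s0 L1-HIT; vc=[]
#5 0x86→b16/s0 L1-HIT; vc=[]
#6 0x85→b16/s0 L1-HIT; vc=[]
#7 0x88→b17/s1 L1-HIT; vc=[]
#8 0x84→b16/s0 L1-HIT; vc=[]
#9 0x81→b16/s0 L1-HIT; vc=[]
#10 0x82→b16/s0 L1-HIT; vc=[]
#11 0x89→b17/s1 L1-HIT; vc=[]
#12 0x21→b4/s0 MISS; vc=[16]
#13 0x46→b8/s0 MISS; vc=[16,4]
#14 0x22→b4/s0 VC-HIT; vc=[16,8]
#15 0x26→b4/s0 L1-HIT; vc=[16,8]
#16 0x42→b8/s0 VC-HIT; vc=[16,4]
#17 0x27→b4/s0 VC-HIT; vc=[16,8]

SEQ = [MISS, L1-HIT, MISS, L1-HIT, L1-HIT, L1-HIT, L1-HIT, L1-HIT, L1-HIT, L1-HIT, L1-HIT, L1-HIT, MISS, MISS, VC-HIT, L1-HIT, VC-HIT, VC-HIT]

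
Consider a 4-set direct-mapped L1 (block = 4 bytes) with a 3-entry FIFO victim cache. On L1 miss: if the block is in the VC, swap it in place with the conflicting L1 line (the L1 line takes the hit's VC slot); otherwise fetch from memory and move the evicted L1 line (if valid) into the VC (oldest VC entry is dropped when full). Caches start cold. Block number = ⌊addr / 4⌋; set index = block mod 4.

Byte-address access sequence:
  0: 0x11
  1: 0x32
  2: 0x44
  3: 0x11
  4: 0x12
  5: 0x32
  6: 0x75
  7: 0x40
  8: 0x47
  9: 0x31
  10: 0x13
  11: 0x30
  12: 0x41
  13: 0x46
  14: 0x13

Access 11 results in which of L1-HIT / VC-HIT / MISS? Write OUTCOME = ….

OUTCOME = VC-HIT

  [0] addr=0x11 blk=4 s=0: MISS | VC []
  [1] addr=0x32 blk=12 s=0: MISS | VC [4]
  [2] addr=0x44 blk=17 s=1: MISS | VC [4]
  [3] addr=0x11 blk=4 s=0: VC-HIT | VC [12]
  [4] addr=0x12 blk=4 s=0: L1-HIT | VC [12]
  [5] addr=0x32 blk=12 s=0: VC-HIT | VC [4]
  [6] addr=0x75 blk=29 s=1: MISS | VC [4, 17]
  [7] addr=0x40 blk=16 s=0: MISS | VC [4, 17, 12]
  [8] addr=0x47 blk=17 s=1: VC-HIT | VC [4, 29, 12]
  [9] addr=0x31 blk=12 s=0: VC-HIT | VC [4, 29, 16]
  [10] addr=0x13 blk=4 s=0: VC-HIT | VC [12, 29, 16]
  [11] addr=0x30 blk=12 s=0: VC-HIT | VC [4, 29, 16]
  [12] addr=0x41 blk=16 s=0: VC-HIT | VC [4, 29, 12]
  [13] addr=0x46 blk=17 s=1: L1-HIT | VC [4, 29, 12]
  [14] addr=0x13 blk=4 s=0: VC-HIT | VC [16, 29, 12]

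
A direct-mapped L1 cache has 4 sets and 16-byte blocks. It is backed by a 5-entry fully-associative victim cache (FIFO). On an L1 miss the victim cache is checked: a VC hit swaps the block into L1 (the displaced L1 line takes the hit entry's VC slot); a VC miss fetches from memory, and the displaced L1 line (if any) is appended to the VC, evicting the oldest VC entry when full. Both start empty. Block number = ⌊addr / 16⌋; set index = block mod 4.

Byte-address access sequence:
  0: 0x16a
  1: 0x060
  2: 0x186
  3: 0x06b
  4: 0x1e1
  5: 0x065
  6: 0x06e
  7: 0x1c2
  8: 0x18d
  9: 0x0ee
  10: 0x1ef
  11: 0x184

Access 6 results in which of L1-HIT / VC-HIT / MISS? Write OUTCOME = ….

0: 0x16a (blk 22, set 2) → MISS  vc=[]
1: 0x60 (blk 6, set 2) → MISS  vc=[22]
2: 0x186 (blk 24, set 0) → MISS  vc=[22]
3: 0x6b (blk 6, set 2) → L1-HIT  vc=[22]
4: 0x1e1 (blk 30, set 2) → MISS  vc=[22, 6]
5: 0x65 (blk 6, set 2) → VC-HIT  vc=[22, 30]
6: 0x6e (blk 6, set 2) → L1-HIT  vc=[22, 30]
7: 0x1c2 (blk 28, set 0) → MISS  vc=[22, 30, 24]
8: 0x18d (blk 24, set 0) → VC-HIT  vc=[22, 30, 28]
9: 0xee (blk 14, set 2) → MISS  vc=[22, 30, 28, 6]
10: 0x1ef (blk 30, set 2) → VC-HIT  vc=[22, 14, 28, 6]
11: 0x184 (blk 24, set 0) → L1-HIT  vc=[22, 14, 28, 6]

OUTCOME = L1-HIT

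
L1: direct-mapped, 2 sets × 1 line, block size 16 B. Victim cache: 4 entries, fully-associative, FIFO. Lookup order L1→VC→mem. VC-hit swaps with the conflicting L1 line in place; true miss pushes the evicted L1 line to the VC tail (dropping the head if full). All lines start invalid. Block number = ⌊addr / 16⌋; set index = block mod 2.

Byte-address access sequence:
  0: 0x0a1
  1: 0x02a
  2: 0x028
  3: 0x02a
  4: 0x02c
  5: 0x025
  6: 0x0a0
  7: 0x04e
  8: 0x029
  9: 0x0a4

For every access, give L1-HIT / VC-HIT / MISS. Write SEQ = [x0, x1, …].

SEQ = [MISS, MISS, L1-HIT, L1-HIT, L1-HIT, L1-HIT, VC-HIT, MISS, VC-HIT, VC-HIT]

  [0] addr=0xa1 blk=10 s=0: MISS | VC []
  [1] addr=0x2a blk=2 s=0: MISS | VC [10]
  [2] addr=0x28 blk=2 s=0: L1-HIT | VC [10]
  [3] addr=0x2a blk=2 s=0: L1-HIT | VC [10]
  [4] addr=0x2c blk=2 s=0: L1-HIT | VC [10]
  [5] addr=0x25 blk=2 s=0: L1-HIT | VC [10]
  [6] addr=0xa0 blk=10 s=0: VC-HIT | VC [2]
  [7] addr=0x4e blk=4 s=0: MISS | VC [2, 10]
  [8] addr=0x29 blk=2 s=0: VC-HIT | VC [4, 10]
  [9] addr=0xa4 blk=10 s=0: VC-HIT | VC [4, 2]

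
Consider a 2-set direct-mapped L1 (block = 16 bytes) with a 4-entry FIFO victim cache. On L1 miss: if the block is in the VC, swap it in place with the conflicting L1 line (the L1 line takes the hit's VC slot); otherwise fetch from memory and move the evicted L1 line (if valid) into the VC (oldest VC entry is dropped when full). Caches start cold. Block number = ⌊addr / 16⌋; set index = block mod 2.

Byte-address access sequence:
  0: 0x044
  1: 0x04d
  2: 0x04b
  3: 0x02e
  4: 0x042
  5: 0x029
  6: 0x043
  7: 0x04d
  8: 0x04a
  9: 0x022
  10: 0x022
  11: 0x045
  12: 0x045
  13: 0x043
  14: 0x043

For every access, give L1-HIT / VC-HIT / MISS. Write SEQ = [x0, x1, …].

  [0] addr=0x44 blk=4 s=0: MISS | VC []
  [1] addr=0x4d blk=4 s=0: L1-HIT | VC []
  [2] addr=0x4b blk=4 s=0: L1-HIT | VC []
  [3] addr=0x2e blk=2 s=0: MISS | VC [4]
  [4] addr=0x42 blk=4 s=0: VC-HIT | VC [2]
  [5] addr=0x29 blk=2 s=0: VC-HIT | VC [4]
  [6] addr=0x43 blk=4 s=0: VC-HIT | VC [2]
  [7] addr=0x4d blk=4 s=0: L1-HIT | VC [2]
  [8] addr=0x4a blk=4 s=0: L1-HIT | VC [2]
  [9] addr=0x22 blk=2 s=0: VC-HIT | VC [4]
  [10] addr=0x22 blk=2 s=0: L1-HIT | VC [4]
  [11] addr=0x45 blk=4 s=0: VC-HIT | VC [2]
  [12] addr=0x45 blk=4 s=0: L1-HIT | VC [2]
  [13] addr=0x43 blk=4 s=0: L1-HIT | VC [2]
  [14] addr=0x43 blk=4 s=0: L1-HIT | VC [2]

SEQ = [MISS, L1-HIT, L1-HIT, MISS, VC-HIT, VC-HIT, VC-HIT, L1-HIT, L1-HIT, VC-HIT, L1-HIT, VC-HIT, L1-HIT, L1-HIT, L1-HIT]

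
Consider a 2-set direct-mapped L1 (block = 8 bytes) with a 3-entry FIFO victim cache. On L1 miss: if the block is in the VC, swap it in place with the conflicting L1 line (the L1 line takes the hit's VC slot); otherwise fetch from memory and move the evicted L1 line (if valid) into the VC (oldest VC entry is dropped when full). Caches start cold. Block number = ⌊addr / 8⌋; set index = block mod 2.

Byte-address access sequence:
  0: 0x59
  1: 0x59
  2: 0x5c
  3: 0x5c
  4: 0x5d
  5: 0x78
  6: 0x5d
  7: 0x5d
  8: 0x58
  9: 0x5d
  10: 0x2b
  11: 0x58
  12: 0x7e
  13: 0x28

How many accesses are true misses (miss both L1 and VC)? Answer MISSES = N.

MISSES = 3

#0 0x59→b11/s1 MISS; vc=[]
#1 0x59→b11/s1 L1-HIT; vc=[]
#2 0x5c→b11/s1 L1-HIT; vc=[]
#3 0x5c→b11/s1 L1-HIT; vc=[]
#4 0x5d→b11/s1 L1-HIT; vc=[]
#5 0x78→b15/s1 MISS; vc=[11]
#6 0x5d→b11/s1 VC-HIT; vc=[15]
#7 0x5d→b11/s1 L1-HIT; vc=[15]
#8 0x58→b11/s1 L1-HIT; vc=[15]
#9 0x5d→b11/s1 L1-HIT; vc=[15]
#10 0x2b→b5/s1 MISS; vc=[15,11]
#11 0x58→b11/s1 VC-HIT; vc=[15,5]
#12 0x7e→b15/s1 VC-HIT; vc=[11,5]
#13 0x28→b5/s1 VC-HIT; vc=[11,15]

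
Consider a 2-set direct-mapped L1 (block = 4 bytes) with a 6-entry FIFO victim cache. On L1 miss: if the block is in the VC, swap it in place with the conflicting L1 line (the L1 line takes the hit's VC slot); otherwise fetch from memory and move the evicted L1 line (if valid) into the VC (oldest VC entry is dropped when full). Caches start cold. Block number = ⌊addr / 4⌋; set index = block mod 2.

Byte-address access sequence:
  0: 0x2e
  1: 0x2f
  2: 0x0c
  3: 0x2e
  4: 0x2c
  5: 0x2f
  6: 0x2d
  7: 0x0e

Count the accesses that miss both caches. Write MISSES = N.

MISSES = 2

  [0] addr=0x2e blk=11 s=1: MISS | VC []
  [1] addr=0x2f blk=11 s=1: L1-HIT | VC []
  [2] addr=0xc blk=3 s=1: MISS | VC [11]
  [3] addr=0x2e blk=11 s=1: VC-HIT | VC [3]
  [4] addr=0x2c blk=11 s=1: L1-HIT | VC [3]
  [5] addr=0x2f blk=11 s=1: L1-HIT | VC [3]
  [6] addr=0x2d blk=11 s=1: L1-HIT | VC [3]
  [7] addr=0xe blk=3 s=1: VC-HIT | VC [11]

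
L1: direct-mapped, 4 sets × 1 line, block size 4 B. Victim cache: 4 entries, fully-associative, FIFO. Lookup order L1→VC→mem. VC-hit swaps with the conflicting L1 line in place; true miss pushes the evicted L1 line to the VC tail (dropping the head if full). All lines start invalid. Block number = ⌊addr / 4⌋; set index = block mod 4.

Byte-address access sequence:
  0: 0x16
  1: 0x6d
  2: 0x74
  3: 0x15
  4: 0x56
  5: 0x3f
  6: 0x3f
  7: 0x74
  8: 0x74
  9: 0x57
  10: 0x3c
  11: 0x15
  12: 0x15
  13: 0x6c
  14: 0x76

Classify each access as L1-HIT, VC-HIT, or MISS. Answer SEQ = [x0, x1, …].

SEQ = [MISS, MISS, MISS, VC-HIT, MISS, MISS, L1-HIT, VC-HIT, L1-HIT, VC-HIT, L1-HIT, VC-HIT, L1-HIT, VC-HIT, VC-HIT]

#0 0x16→b5/s1 MISS; vc=[]
#1 0x6d→b27/s3 MISS; vc=[]
#2 0x74→b29/s1 MISS; vc=[5]
#3 0x15→b5/s1 VC-HIT; vc=[29]
#4 0x56→b21/s1 MISS; vc=[29,5]
#5 0x3f→b15/s3 MISS; vc=[29,5,27]
#6 0x3f→b15/s3 L1-HIT; vc=[29,5,27]
#7 0x74→b29/s1 VC-HIT; vc=[21,5,27]
#8 0x74→b29/s1 L1-HIT; vc=[21,5,27]
#9 0x57→b21/s1 VC-HIT; vc=[29,5,27]
#10 0x3c→b15/s3 L1-HIT; vc=[29,5,27]
#11 0x15→b5/s1 VC-HIT; vc=[29,21,27]
#12 0x15→b5/s1 L1-HIT; vc=[29,21,27]
#13 0x6c→b27/s3 VC-HIT; vc=[29,21,15]
#14 0x76→b29/s1 VC-HIT; vc=[5,21,15]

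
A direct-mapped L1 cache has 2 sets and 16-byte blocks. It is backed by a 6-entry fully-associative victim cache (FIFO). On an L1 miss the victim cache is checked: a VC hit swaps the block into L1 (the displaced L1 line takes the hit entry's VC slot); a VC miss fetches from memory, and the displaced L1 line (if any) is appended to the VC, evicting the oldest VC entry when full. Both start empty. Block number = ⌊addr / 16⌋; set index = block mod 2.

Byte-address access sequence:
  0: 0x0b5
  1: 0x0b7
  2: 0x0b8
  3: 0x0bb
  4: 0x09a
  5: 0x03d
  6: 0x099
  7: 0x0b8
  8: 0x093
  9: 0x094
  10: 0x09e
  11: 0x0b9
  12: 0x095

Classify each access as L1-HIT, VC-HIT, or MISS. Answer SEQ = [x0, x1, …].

SEQ = [MISS, L1-HIT, L1-HIT, L1-HIT, MISS, MISS, VC-HIT, VC-HIT, VC-HIT, L1-HIT, L1-HIT, VC-HIT, VC-HIT]

#0 0xb5→b11/s1 MISS; vc=[]
#1 0xb7→b11/s1 L1-HIT; vc=[]
#2 0xb8→b11/s1 L1-HIT; vc=[]
#3 0xbb→b11/s1 L1-HIT; vc=[]
#4 0x9a→b9/s1 MISS; vc=[11]
#5 0x3d→b3/s1 MISS; vc=[11,9]
#6 0x99→b9/s1 VC-HIT; vc=[11,3]
#7 0xb8→b11/s1 VC-HIT; vc=[9,3]
#8 0x93→b9/s1 VC-HIT; vc=[11,3]
#9 0x94→b9/s1 L1-HIT; vc=[11,3]
#10 0x9e→b9/s1 L1-HIT; vc=[11,3]
#11 0xb9→b11/s1 VC-HIT; vc=[9,3]
#12 0x95→b9/s1 VC-HIT; vc=[11,3]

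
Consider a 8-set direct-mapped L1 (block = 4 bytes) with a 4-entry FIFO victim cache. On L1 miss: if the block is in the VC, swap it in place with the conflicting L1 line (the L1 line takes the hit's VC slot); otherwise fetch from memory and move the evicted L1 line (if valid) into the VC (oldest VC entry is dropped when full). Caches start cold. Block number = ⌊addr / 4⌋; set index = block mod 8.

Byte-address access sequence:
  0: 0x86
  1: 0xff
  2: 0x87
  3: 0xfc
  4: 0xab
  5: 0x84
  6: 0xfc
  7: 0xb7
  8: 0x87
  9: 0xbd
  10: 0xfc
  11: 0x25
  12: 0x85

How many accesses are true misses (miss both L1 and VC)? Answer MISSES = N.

MISSES = 6

#0 0x86→b33/s1 MISS; vc=[]
#1 0xff→b63/s7 MISS; vc=[]
#2 0x87→b33/s1 L1-HIT; vc=[]
#3 0xfc→b63/s7 L1-HIT; vc=[]
#4 0xab→b42/s2 MISS; vc=[]
#5 0x84→b33/s1 L1-HIT; vc=[]
#6 0xfc→b63/s7 L1-HIT; vc=[]
#7 0xb7→b45/s5 MISS; vc=[]
#8 0x87→b33/s1 L1-HIT; vc=[]
#9 0xbd→b47/s7 MISS; vc=[63]
#10 0xfc→b63/s7 VC-HIT; vc=[47]
#11 0x25→b9/s1 MISS; vc=[47,33]
#12 0x85→b33/s1 VC-HIT; vc=[47,9]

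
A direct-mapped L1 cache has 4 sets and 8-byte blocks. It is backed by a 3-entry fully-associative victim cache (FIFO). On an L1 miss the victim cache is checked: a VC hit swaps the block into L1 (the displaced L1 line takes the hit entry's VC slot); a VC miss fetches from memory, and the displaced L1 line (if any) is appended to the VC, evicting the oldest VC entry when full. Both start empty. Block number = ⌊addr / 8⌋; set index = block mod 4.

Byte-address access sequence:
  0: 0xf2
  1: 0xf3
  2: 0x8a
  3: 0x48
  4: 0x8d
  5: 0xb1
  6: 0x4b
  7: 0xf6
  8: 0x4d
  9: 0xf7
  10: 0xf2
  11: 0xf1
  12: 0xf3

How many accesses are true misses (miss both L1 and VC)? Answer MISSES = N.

MISSES = 4

  [0] addr=0xf2 blk=30 s=2: MISS | VC []
  [1] addr=0xf3 blk=30 s=2: L1-HIT | VC []
  [2] addr=0x8a blk=17 s=1: MISS | VC []
  [3] addr=0x48 blk=9 s=1: MISS | VC [17]
  [4] addr=0x8d blk=17 s=1: VC-HIT | VC [9]
  [5] addr=0xb1 blk=22 s=2: MISS | VC [9, 30]
  [6] addr=0x4b blk=9 s=1: VC-HIT | VC [17, 30]
  [7] addr=0xf6 blk=30 s=2: VC-HIT | VC [17, 22]
  [8] addr=0x4d blk=9 s=1: L1-HIT | VC [17, 22]
  [9] addr=0xf7 blk=30 s=2: L1-HIT | VC [17, 22]
  [10] addr=0xf2 blk=30 s=2: L1-HIT | VC [17, 22]
  [11] addr=0xf1 blk=30 s=2: L1-HIT | VC [17, 22]
  [12] addr=0xf3 blk=30 s=2: L1-HIT | VC [17, 22]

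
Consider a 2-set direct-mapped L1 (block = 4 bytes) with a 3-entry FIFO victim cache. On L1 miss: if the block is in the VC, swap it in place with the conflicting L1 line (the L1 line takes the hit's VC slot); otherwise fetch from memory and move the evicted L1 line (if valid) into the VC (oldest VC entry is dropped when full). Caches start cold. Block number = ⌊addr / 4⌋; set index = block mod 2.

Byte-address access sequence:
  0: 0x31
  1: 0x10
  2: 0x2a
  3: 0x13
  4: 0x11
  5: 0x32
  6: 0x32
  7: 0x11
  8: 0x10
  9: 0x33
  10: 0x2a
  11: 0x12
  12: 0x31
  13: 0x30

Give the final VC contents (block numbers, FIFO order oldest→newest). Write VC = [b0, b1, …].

0: 0x31 (blk 12, set 0) → MISS  vc=[]
1: 0x10 (blk 4, set 0) → MISS  vc=[12]
2: 0x2a (blk 10, set 0) → MISS  vc=[12, 4]
3: 0x13 (blk 4, set 0) → VC-HIT  vc=[12, 10]
4: 0x11 (blk 4, set 0) → L1-HIT  vc=[12, 10]
5: 0x32 (blk 12, set 0) → VC-HIT  vc=[4, 10]
6: 0x32 (blk 12, set 0) → L1-HIT  vc=[4, 10]
7: 0x11 (blk 4, set 0) → VC-HIT  vc=[12, 10]
8: 0x10 (blk 4, set 0) → L1-HIT  vc=[12, 10]
9: 0x33 (blk 12, set 0) → VC-HIT  vc=[4, 10]
10: 0x2a (blk 10, set 0) → VC-HIT  vc=[4, 12]
11: 0x12 (blk 4, set 0) → VC-HIT  vc=[10, 12]
12: 0x31 (blk 12, set 0) → VC-HIT  vc=[10, 4]
13: 0x30 (blk 12, set 0) → L1-HIT  vc=[10, 4]

VC = [10, 4]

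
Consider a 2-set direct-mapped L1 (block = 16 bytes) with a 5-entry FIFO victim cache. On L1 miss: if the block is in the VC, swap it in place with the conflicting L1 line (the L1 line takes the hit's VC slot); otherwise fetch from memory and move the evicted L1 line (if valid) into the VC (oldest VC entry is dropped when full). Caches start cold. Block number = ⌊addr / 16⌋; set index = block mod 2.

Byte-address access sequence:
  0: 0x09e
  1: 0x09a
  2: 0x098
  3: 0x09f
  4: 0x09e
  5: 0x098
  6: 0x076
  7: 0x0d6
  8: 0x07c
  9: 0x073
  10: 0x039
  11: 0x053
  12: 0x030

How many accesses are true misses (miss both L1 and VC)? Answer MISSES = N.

  [0] addr=0x9e blk=9 s=1: MISS | VC []
  [1] addr=0x9a blk=9 s=1: L1-HIT | VC []
  [2] addr=0x98 blk=9 s=1: L1-HIT | VC []
  [3] addr=0x9f blk=9 s=1: L1-HIT | VC []
  [4] addr=0x9e blk=9 s=1: L1-HIT | VC []
  [5] addr=0x98 blk=9 s=1: L1-HIT | VC []
  [6] addr=0x76 blk=7 s=1: MISS | VC [9]
  [7] addr=0xd6 blk=13 s=1: MISS | VC [9, 7]
  [8] addr=0x7c blk=7 s=1: VC-HIT | VC [9, 13]
  [9] addr=0x73 blk=7 s=1: L1-HIT | VC [9, 13]
  [10] addr=0x39 blk=3 s=1: MISS | VC [9, 13, 7]
  [11] addr=0x53 blk=5 s=1: MISS | VC [9, 13, 7, 3]
  [12] addr=0x30 blk=3 s=1: VC-HIT | VC [9, 13, 7, 5]

MISSES = 5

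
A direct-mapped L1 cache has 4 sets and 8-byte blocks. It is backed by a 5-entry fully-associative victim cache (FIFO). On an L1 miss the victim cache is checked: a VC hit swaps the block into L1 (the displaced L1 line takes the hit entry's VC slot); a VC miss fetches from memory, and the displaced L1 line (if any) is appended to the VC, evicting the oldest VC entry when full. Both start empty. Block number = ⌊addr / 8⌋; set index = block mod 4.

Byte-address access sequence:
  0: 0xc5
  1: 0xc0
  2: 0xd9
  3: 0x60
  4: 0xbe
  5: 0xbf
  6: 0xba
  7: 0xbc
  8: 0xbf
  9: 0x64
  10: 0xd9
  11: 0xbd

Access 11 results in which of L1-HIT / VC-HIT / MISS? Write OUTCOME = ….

OUTCOME = VC-HIT

#0 0xc5→b24/s0 MISS; vc=[]
#1 0xc0→b24/s0 L1-HIT; vc=[]
#2 0xd9→b27/s3 MISS; vc=[]
#3 0x60→b12/s0 MISS; vc=[24]
#4 0xbe→b23/s3 MISS; vc=[24,27]
#5 0xbf→b23/s3 L1-HIT; vc=[24,27]
#6 0xba→b23/s3 L1-HIT; vc=[24,27]
#7 0xbc→b23/s3 L1-HIT; vc=[24,27]
#8 0xbf→b23/s3 L1-HIT; vc=[24,27]
#9 0x64→b12/s0 L1-HIT; vc=[24,27]
#10 0xd9→b27/s3 VC-HIT; vc=[24,23]
#11 0xbd→b23/s3 VC-HIT; vc=[24,27]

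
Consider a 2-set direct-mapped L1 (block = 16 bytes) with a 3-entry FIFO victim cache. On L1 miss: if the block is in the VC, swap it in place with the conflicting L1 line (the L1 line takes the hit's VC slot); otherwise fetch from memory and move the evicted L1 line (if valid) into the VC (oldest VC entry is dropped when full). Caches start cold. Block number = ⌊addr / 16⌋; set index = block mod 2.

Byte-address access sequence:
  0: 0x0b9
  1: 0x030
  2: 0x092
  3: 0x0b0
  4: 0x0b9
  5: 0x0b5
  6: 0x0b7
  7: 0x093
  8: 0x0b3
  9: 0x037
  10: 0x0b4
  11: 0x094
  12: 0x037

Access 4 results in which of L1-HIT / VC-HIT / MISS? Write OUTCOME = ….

OUTCOME = L1-HIT

  [0] addr=0xb9 blk=11 s=1: MISS | VC []
  [1] addr=0x30 blk=3 s=1: MISS | VC [11]
  [2] addr=0x92 blk=9 s=1: MISS | VC [11, 3]
  [3] addr=0xb0 blk=11 s=1: VC-HIT | VC [9, 3]
  [4] addr=0xb9 blk=11 s=1: L1-HIT | VC [9, 3]
  [5] addr=0xb5 blk=11 s=1: L1-HIT | VC [9, 3]
  [6] addr=0xb7 blk=11 s=1: L1-HIT | VC [9, 3]
  [7] addr=0x93 blk=9 s=1: VC-HIT | VC [11, 3]
  [8] addr=0xb3 blk=11 s=1: VC-HIT | VC [9, 3]
  [9] addr=0x37 blk=3 s=1: VC-HIT | VC [9, 11]
  [10] addr=0xb4 blk=11 s=1: VC-HIT | VC [9, 3]
  [11] addr=0x94 blk=9 s=1: VC-HIT | VC [11, 3]
  [12] addr=0x37 blk=3 s=1: VC-HIT | VC [11, 9]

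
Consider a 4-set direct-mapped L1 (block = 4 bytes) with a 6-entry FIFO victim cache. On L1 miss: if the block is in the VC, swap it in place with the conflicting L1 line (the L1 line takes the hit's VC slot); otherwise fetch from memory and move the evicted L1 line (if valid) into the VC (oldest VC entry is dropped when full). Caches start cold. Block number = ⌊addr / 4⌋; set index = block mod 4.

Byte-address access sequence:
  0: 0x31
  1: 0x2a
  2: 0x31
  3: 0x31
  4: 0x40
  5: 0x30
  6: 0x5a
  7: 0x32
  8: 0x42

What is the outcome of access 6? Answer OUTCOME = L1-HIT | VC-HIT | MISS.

#0 0x31→b12/s0 MISS; vc=[]
#1 0x2a→b10/s2 MISS; vc=[]
#2 0x31→b12/s0 L1-HIT; vc=[]
#3 0x31→b12/s0 L1-HIT; vc=[]
#4 0x40→b16/s0 MISS; vc=[12]
#5 0x30→b12/s0 VC-HIT; vc=[16]
#6 0x5a→b22/s2 MISS; vc=[16,10]
#7 0x32→b12/s0 L1-HIT; vc=[16,10]
#8 0x42→b16/s0 VC-HIT; vc=[12,10]

OUTCOME = MISS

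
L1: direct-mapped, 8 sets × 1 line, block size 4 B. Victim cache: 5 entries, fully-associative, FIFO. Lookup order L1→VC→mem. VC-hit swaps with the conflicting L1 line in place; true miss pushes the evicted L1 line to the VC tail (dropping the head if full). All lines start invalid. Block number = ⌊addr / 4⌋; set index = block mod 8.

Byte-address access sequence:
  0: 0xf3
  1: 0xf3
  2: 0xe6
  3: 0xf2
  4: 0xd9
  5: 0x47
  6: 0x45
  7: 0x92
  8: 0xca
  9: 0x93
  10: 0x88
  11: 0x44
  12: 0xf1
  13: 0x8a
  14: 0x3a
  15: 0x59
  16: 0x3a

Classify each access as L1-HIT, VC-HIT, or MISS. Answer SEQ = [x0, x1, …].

#0 0xf3→b60/s4 MISS; vc=[]
#1 0xf3→b60/s4 L1-HIT; vc=[]
#2 0xe6→b57/s1 MISS; vc=[]
#3 0xf2→b60/s4 L1-HIT; vc=[]
#4 0xd9→b54/s6 MISS; vc=[]
#5 0x47→b17/s1 MISS; vc=[57]
#6 0x45→b17/s1 L1-HIT; vc=[57]
#7 0x92→b36/s4 MISS; vc=[57,60]
#8 0xca→b50/s2 MISS; vc=[57,60]
#9 0x93→b36/s4 L1-HIT; vc=[57,60]
#10 0x88→b34/s2 MISS; vc=[57,60,50]
#11 0x44→b17/s1 L1-HIT; vc=[57,60,50]
#12 0xf1→b60/s4 VC-HIT; vc=[57,36,50]
#13 0x8a→b34/s2 L1-HIT; vc=[57,36,50]
#14 0x3a→b14/s6 MISS; vc=[57,36,50,54]
#15 0x59→b22/s6 MISS; vc=[57,36,50,54,14]
#16 0x3a→b14/s6 VC-HIT; vc=[57,36,50,54,22]

SEQ = [MISS, L1-HIT, MISS, L1-HIT, MISS, MISS, L1-HIT, MISS, MISS, L1-HIT, MISS, L1-HIT, VC-HIT, L1-HIT, MISS, MISS, VC-HIT]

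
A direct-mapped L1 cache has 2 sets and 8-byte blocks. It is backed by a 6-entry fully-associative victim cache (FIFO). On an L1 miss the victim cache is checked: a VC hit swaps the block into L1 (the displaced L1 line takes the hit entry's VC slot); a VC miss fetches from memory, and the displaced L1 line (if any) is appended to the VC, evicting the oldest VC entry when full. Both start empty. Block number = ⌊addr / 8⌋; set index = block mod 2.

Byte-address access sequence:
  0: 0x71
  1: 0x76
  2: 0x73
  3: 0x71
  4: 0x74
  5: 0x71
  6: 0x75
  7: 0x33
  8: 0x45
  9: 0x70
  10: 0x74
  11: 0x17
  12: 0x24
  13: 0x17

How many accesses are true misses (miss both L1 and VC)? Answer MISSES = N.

  [0] addr=0x71 blk=14 s=0: MISS | VC []
  [1] addr=0x76 blk=14 s=0: L1-HIT | VC []
  [2] addr=0x73 blk=14 s=0: L1-HIT | VC []
  [3] addr=0x71 blk=14 s=0: L1-HIT | VC []
  [4] addr=0x74 blk=14 s=0: L1-HIT | VC []
  [5] addr=0x71 blk=14 s=0: L1-HIT | VC []
  [6] addr=0x75 blk=14 s=0: L1-HIT | VC []
  [7] addr=0x33 blk=6 s=0: MISS | VC [14]
  [8] addr=0x45 blk=8 s=0: MISS | VC [14, 6]
  [9] addr=0x70 blk=14 s=0: VC-HIT | VC [8, 6]
  [10] addr=0x74 blk=14 s=0: L1-HIT | VC [8, 6]
  [11] addr=0x17 blk=2 s=0: MISS | VC [8, 6, 14]
  [12] addr=0x24 blk=4 s=0: MISS | VC [8, 6, 14, 2]
  [13] addr=0x17 blk=2 s=0: VC-HIT | VC [8, 6, 14, 4]

MISSES = 5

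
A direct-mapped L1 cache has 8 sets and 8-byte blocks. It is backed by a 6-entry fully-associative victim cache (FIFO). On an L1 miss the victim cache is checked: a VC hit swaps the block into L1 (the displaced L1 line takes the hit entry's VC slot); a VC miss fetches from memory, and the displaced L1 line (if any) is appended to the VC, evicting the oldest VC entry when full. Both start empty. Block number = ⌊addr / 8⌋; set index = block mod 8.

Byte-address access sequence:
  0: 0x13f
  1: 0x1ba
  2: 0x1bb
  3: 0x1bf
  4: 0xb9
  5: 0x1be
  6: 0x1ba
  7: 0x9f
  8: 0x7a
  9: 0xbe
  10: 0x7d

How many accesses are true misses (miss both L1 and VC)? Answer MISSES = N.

MISSES = 5

#0 0x13f→b39/s7 MISS; vc=[]
#1 0x1ba→b55/s7 MISS; vc=[39]
#2 0x1bb→b55/s7 L1-HIT; vc=[39]
#3 0x1bf→b55/s7 L1-HIT; vc=[39]
#4 0xb9→b23/s7 MISS; vc=[39,55]
#5 0x1be→b55/s7 VC-HIT; vc=[39,23]
#6 0x1ba→b55/s7 L1-HIT; vc=[39,23]
#7 0x9f→b19/s3 MISS; vc=[39,23]
#8 0x7a→b15/s7 MISS; vc=[39,23,55]
#9 0xbe→b23/s7 VC-HIT; vc=[39,15,55]
#10 0x7d→b15/s7 VC-HIT; vc=[39,23,55]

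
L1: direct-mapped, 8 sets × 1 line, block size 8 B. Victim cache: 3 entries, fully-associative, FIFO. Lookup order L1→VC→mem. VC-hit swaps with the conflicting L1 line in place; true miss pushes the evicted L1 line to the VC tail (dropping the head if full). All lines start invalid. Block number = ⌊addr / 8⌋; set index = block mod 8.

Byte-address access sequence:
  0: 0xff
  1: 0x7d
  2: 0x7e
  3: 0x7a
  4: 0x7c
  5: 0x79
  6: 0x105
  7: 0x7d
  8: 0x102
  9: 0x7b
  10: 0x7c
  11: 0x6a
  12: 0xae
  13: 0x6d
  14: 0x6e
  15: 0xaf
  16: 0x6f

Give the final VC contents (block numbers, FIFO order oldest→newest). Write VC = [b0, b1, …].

VC = [31, 21]

0: 0xff (blk 31, set 7) → MISS  vc=[]
1: 0x7d (blk 15, set 7) → MISS  vc=[31]
2: 0x7e (blk 15, set 7) → L1-HIT  vc=[31]
3: 0x7a (blk 15, set 7) → L1-HIT  vc=[31]
4: 0x7c (blk 15, set 7) → L1-HIT  vc=[31]
5: 0x79 (blk 15, set 7) → L1-HIT  vc=[31]
6: 0x105 (blk 32, set 0) → MISS  vc=[31]
7: 0x7d (blk 15, set 7) → L1-HIT  vc=[31]
8: 0x102 (blk 32, set 0) → L1-HIT  vc=[31]
9: 0x7b (blk 15, set 7) → L1-HIT  vc=[31]
10: 0x7c (blk 15, set 7) → L1-HIT  vc=[31]
11: 0x6a (blk 13, set 5) → MISS  vc=[31]
12: 0xae (blk 21, set 5) → MISS  vc=[31, 13]
13: 0x6d (blk 13, set 5) → VC-HIT  vc=[31, 21]
14: 0x6e (blk 13, set 5) → L1-HIT  vc=[31, 21]
15: 0xaf (blk 21, set 5) → VC-HIT  vc=[31, 13]
16: 0x6f (blk 13, set 5) → VC-HIT  vc=[31, 21]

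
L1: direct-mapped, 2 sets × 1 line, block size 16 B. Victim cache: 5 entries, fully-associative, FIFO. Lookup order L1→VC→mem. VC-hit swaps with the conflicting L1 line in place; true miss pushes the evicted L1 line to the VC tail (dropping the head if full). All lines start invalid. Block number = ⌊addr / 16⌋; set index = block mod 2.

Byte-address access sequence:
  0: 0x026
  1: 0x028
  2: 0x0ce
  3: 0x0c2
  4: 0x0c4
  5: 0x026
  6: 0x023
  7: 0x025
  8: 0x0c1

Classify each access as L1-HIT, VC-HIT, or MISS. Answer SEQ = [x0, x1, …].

0: 0x26 (blk 2, set 0) → MISS  vc=[]
1: 0x28 (blk 2, set 0) → L1-HIT  vc=[]
2: 0xce (blk 12, set 0) → MISS  vc=[2]
3: 0xc2 (blk 12, set 0) → L1-HIT  vc=[2]
4: 0xc4 (blk 12, set 0) → L1-HIT  vc=[2]
5: 0x26 (blk 2, set 0) → VC-HIT  vc=[12]
6: 0x23 (blk 2, set 0) → L1-HIT  vc=[12]
7: 0x25 (blk 2, set 0) → L1-HIT  vc=[12]
8: 0xc1 (blk 12, set 0) → VC-HIT  vc=[2]

SEQ = [MISS, L1-HIT, MISS, L1-HIT, L1-HIT, VC-HIT, L1-HIT, L1-HIT, VC-HIT]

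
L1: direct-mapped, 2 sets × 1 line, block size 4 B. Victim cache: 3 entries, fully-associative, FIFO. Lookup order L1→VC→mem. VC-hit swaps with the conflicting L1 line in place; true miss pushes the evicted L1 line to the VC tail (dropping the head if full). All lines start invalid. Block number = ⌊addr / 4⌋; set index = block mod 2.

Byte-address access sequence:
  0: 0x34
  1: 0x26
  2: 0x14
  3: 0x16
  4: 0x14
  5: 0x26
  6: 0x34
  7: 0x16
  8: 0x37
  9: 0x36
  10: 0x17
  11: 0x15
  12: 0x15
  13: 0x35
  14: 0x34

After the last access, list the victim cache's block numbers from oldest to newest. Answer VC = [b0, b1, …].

VC = [9, 5]

0: 0x34 (blk 13, set 1) → MISS  vc=[]
1: 0x26 (blk 9, set 1) → MISS  vc=[13]
2: 0x14 (blk 5, set 1) → MISS  vc=[13, 9]
3: 0x16 (blk 5, set 1) → L1-HIT  vc=[13, 9]
4: 0x14 (blk 5, set 1) → L1-HIT  vc=[13, 9]
5: 0x26 (blk 9, set 1) → VC-HIT  vc=[13, 5]
6: 0x34 (blk 13, set 1) → VC-HIT  vc=[9, 5]
7: 0x16 (blk 5, set 1) → VC-HIT  vc=[9, 13]
8: 0x37 (blk 13, set 1) → VC-HIT  vc=[9, 5]
9: 0x36 (blk 13, set 1) → L1-HIT  vc=[9, 5]
10: 0x17 (blk 5, set 1) → VC-HIT  vc=[9, 13]
11: 0x15 (blk 5, set 1) → L1-HIT  vc=[9, 13]
12: 0x15 (blk 5, set 1) → L1-HIT  vc=[9, 13]
13: 0x35 (blk 13, set 1) → VC-HIT  vc=[9, 5]
14: 0x34 (blk 13, set 1) → L1-HIT  vc=[9, 5]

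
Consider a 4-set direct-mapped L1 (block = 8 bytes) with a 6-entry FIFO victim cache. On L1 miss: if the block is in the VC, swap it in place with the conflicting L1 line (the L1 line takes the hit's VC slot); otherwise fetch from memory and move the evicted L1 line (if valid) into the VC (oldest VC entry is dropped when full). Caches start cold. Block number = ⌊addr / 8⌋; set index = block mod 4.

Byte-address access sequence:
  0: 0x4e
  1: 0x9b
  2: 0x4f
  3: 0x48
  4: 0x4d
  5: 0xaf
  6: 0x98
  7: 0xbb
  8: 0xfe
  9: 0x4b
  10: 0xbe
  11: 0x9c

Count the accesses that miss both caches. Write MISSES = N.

0: 0x4e (blk 9, set 1) → MISS  vc=[]
1: 0x9b (blk 19, set 3) → MISS  vc=[]
2: 0x4f (blk 9, set 1) → L1-HIT  vc=[]
3: 0x48 (blk 9, set 1) → L1-HIT  vc=[]
4: 0x4d (blk 9, set 1) → L1-HIT  vc=[]
5: 0xaf (blk 21, set 1) → MISS  vc=[9]
6: 0x98 (blk 19, set 3) → L1-HIT  vc=[9]
7: 0xbb (blk 23, set 3) → MISS  vc=[9, 19]
8: 0xfe (blk 31, set 3) → MISS  vc=[9, 19, 23]
9: 0x4b (blk 9, set 1) → VC-HIT  vc=[21, 19, 23]
10: 0xbe (blk 23, set 3) → VC-HIT  vc=[21, 19, 31]
11: 0x9c (blk 19, set 3) → VC-HIT  vc=[21, 23, 31]

MISSES = 5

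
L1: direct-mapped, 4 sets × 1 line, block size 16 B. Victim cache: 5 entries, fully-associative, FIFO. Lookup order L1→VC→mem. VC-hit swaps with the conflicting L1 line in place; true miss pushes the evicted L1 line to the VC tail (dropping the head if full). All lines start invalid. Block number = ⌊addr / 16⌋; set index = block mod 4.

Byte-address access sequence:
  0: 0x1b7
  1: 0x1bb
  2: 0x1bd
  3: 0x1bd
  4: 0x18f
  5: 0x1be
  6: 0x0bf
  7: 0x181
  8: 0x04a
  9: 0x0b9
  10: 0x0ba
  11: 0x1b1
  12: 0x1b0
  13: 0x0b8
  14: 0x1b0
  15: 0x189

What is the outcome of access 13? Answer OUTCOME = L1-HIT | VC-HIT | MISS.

OUTCOME = VC-HIT

#0 0x1b7→b27/s3 MISS; vc=[]
#1 0x1bb→b27/s3 L1-HIT; vc=[]
#2 0x1bd→b27/s3 L1-HIT; vc=[]
#3 0x1bd→b27/s3 L1-HIT; vc=[]
#4 0x18f→b24/s0 MISS; vc=[]
#5 0x1be→b27/s3 L1-HIT; vc=[]
#6 0xbf→b11/s3 MISS; vc=[27]
#7 0x181→b24/s0 L1-HIT; vc=[27]
#8 0x4a→b4/s0 MISS; vc=[27,24]
#9 0xb9→b11/s3 L1-HIT; vc=[27,24]
#10 0xba→b11/s3 L1-HIT; vc=[27,24]
#11 0x1b1→b27/s3 VC-HIT; vc=[11,24]
#12 0x1b0→b27/s3 L1-HIT; vc=[11,24]
#13 0xb8→b11/s3 VC-HIT; vc=[27,24]
#14 0x1b0→b27/s3 VC-HIT; vc=[11,24]
#15 0x189→b24/s0 VC-HIT; vc=[11,4]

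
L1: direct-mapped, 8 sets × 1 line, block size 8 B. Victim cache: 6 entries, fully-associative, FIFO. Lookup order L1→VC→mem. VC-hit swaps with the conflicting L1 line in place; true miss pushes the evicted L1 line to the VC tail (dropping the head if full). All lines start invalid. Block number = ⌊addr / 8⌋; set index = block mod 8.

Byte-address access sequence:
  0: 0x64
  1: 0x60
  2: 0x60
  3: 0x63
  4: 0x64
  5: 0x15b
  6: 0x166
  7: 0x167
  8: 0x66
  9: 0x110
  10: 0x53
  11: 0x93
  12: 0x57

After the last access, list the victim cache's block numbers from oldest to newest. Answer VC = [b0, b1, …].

#0 0x64→b12/s4 MISS; vc=[]
#1 0x60→b12/s4 L1-HIT; vc=[]
#2 0x60→b12/s4 L1-HIT; vc=[]
#3 0x63→b12/s4 L1-HIT; vc=[]
#4 0x64→b12/s4 L1-HIT; vc=[]
#5 0x15b→b43/s3 MISS; vc=[]
#6 0x166→b44/s4 MISS; vc=[12]
#7 0x167→b44/s4 L1-HIT; vc=[12]
#8 0x66→b12/s4 VC-HIT; vc=[44]
#9 0x110→b34/s2 MISS; vc=[44]
#10 0x53→b10/s2 MISS; vc=[44,34]
#11 0x93→b18/s2 MISS; vc=[44,34,10]
#12 0x57→b10/s2 VC-HIT; vc=[44,34,18]

VC = [44, 34, 18]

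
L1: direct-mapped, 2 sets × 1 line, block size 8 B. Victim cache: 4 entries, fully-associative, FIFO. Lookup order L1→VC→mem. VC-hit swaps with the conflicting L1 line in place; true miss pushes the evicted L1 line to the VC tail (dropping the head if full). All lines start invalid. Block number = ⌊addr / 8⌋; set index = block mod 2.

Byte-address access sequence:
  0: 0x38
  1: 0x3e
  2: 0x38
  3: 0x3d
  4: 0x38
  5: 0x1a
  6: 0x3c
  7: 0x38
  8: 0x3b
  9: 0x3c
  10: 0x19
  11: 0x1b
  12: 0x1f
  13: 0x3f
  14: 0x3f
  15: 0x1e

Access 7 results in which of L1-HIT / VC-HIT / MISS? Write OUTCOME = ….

OUTCOME = L1-HIT

#0 0x38→b7/s1 MISS; vc=[]
#1 0x3e→b7/s1 L1-HIT; vc=[]
#2 0x38→b7/s1 L1-HIT; vc=[]
#3 0x3d→b7/s1 L1-HIT; vc=[]
#4 0x38→b7/s1 L1-HIT; vc=[]
#5 0x1a→b3/s1 MISS; vc=[7]
#6 0x3c→b7/s1 VC-HIT; vc=[3]
#7 0x38→b7/s1 L1-HIT; vc=[3]
#8 0x3b→b7/s1 L1-HIT; vc=[3]
#9 0x3c→b7/s1 L1-HIT; vc=[3]
#10 0x19→b3/s1 VC-HIT; vc=[7]
#11 0x1b→b3/s1 L1-HIT; vc=[7]
#12 0x1f→b3/s1 L1-HIT; vc=[7]
#13 0x3f→b7/s1 VC-HIT; vc=[3]
#14 0x3f→b7/s1 L1-HIT; vc=[3]
#15 0x1e→b3/s1 VC-HIT; vc=[7]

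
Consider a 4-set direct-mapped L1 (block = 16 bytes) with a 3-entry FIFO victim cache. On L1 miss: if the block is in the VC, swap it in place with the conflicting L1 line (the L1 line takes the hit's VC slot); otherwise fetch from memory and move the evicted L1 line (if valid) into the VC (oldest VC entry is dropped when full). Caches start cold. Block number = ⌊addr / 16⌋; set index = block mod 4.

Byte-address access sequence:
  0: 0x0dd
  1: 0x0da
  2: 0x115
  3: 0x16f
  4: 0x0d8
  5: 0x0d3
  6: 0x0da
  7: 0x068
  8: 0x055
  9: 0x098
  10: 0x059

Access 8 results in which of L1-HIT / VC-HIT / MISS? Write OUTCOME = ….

OUTCOME = MISS

#0 0xdd→b13/s1 MISS; vc=[]
#1 0xda→b13/s1 L1-HIT; vc=[]
#2 0x115→b17/s1 MISS; vc=[13]
#3 0x16f→b22/s2 MISS; vc=[13]
#4 0xd8→b13/s1 VC-HIT; vc=[17]
#5 0xd3→b13/s1 L1-HIT; vc=[17]
#6 0xda→b13/s1 L1-HIT; vc=[17]
#7 0x68→b6/s2 MISS; vc=[17,22]
#8 0x55→b5/s1 MISS; vc=[17,22,13]
#9 0x98→b9/s1 MISS; vc=[22,13,5]
#10 0x59→b5/s1 VC-HIT; vc=[22,13,9]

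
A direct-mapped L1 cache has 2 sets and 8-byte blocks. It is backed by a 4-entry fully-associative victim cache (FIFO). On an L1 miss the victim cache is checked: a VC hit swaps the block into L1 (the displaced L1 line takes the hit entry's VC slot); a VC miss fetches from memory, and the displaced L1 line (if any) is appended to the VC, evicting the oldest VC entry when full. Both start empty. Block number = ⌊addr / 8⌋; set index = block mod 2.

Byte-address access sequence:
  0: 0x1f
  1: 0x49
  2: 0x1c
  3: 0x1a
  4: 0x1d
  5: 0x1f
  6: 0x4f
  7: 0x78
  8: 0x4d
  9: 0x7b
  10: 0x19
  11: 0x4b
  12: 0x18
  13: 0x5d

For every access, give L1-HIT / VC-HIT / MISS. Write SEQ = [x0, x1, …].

SEQ = [MISS, MISS, VC-HIT, L1-HIT, L1-HIT, L1-HIT, VC-HIT, MISS, VC-HIT, VC-HIT, VC-HIT, VC-HIT, VC-HIT, MISS]

  [0] addr=0x1f blk=3 s=1: MISS | VC []
  [1] addr=0x49 blk=9 s=1: MISS | VC [3]
  [2] addr=0x1c blk=3 s=1: VC-HIT | VC [9]
  [3] addr=0x1a blk=3 s=1: L1-HIT | VC [9]
  [4] addr=0x1d blk=3 s=1: L1-HIT | VC [9]
  [5] addr=0x1f blk=3 s=1: L1-HIT | VC [9]
  [6] addr=0x4f blk=9 s=1: VC-HIT | VC [3]
  [7] addr=0x78 blk=15 s=1: MISS | VC [3, 9]
  [8] addr=0x4d blk=9 s=1: VC-HIT | VC [3, 15]
  [9] addr=0x7b blk=15 s=1: VC-HIT | VC [3, 9]
  [10] addr=0x19 blk=3 s=1: VC-HIT | VC [15, 9]
  [11] addr=0x4b blk=9 s=1: VC-HIT | VC [15, 3]
  [12] addr=0x18 blk=3 s=1: VC-HIT | VC [15, 9]
  [13] addr=0x5d blk=11 s=1: MISS | VC [15, 9, 3]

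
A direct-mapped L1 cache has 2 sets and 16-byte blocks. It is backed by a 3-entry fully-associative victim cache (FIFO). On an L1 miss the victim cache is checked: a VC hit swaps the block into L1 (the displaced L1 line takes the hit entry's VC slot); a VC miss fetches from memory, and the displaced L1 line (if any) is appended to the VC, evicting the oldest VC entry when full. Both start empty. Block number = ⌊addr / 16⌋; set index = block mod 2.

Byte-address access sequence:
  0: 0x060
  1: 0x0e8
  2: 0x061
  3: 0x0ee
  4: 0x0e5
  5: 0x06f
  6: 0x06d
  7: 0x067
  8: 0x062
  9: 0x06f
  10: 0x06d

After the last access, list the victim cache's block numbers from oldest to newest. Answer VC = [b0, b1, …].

VC = [14]

  [0] addr=0x60 blk=6 s=0: MISS | VC []
  [1] addr=0xe8 blk=14 s=0: MISS | VC [6]
  [2] addr=0x61 blk=6 s=0: VC-HIT | VC [14]
  [3] addr=0xee blk=14 s=0: VC-HIT | VC [6]
  [4] addr=0xe5 blk=14 s=0: L1-HIT | VC [6]
  [5] addr=0x6f blk=6 s=0: VC-HIT | VC [14]
  [6] addr=0x6d blk=6 s=0: L1-HIT | VC [14]
  [7] addr=0x67 blk=6 s=0: L1-HIT | VC [14]
  [8] addr=0x62 blk=6 s=0: L1-HIT | VC [14]
  [9] addr=0x6f blk=6 s=0: L1-HIT | VC [14]
  [10] addr=0x6d blk=6 s=0: L1-HIT | VC [14]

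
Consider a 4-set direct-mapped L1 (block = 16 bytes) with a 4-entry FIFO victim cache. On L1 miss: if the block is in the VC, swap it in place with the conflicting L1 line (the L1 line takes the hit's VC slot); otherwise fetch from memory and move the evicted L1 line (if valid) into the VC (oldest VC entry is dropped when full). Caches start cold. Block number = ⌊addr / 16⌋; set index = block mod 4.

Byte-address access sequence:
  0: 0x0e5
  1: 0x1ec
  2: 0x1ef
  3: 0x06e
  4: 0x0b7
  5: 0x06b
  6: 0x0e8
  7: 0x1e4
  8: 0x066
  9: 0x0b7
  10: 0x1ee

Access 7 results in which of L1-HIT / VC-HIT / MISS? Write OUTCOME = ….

  [0] addr=0xe5 blk=14 s=2: MISS | VC []
  [1] addr=0x1ec blk=30 s=2: MISS | VC [14]
  [2] addr=0x1ef blk=30 s=2: L1-HIT | VC [14]
  [3] addr=0x6e blk=6 s=2: MISS | VC [14, 30]
  [4] addr=0xb7 blk=11 s=3: MISS | VC [14, 30]
  [5] addr=0x6b blk=6 s=2: L1-HIT | VC [14, 30]
  [6] addr=0xe8 blk=14 s=2: VC-HIT | VC [6, 30]
  [7] addr=0x1e4 blk=30 s=2: VC-HIT | VC [6, 14]
  [8] addr=0x66 blk=6 s=2: VC-HIT | VC [30, 14]
  [9] addr=0xb7 blk=11 s=3: L1-HIT | VC [30, 14]
  [10] addr=0x1ee blk=30 s=2: VC-HIT | VC [6, 14]

OUTCOME = VC-HIT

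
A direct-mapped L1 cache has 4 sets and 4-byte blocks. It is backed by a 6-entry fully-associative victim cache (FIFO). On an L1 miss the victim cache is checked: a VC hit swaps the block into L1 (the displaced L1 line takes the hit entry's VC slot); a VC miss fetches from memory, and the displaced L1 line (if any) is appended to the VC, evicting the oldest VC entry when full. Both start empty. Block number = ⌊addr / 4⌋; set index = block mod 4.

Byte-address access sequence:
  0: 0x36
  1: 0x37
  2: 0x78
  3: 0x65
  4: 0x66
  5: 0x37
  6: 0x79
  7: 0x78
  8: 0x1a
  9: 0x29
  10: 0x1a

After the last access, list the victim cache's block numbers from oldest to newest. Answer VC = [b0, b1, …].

VC = [25, 30, 10]

#0 0x36→b13/s1 MISS; vc=[]
#1 0x37→b13/s1 L1-HIT; vc=[]
#2 0x78→b30/s2 MISS; vc=[]
#3 0x65→b25/s1 MISS; vc=[13]
#4 0x66→b25/s1 L1-HIT; vc=[13]
#5 0x37→b13/s1 VC-HIT; vc=[25]
#6 0x79→b30/s2 L1-HIT; vc=[25]
#7 0x78→b30/s2 L1-HIT; vc=[25]
#8 0x1a→b6/s2 MISS; vc=[25,30]
#9 0x29→b10/s2 MISS; vc=[25,30,6]
#10 0x1a→b6/s2 VC-HIT; vc=[25,30,10]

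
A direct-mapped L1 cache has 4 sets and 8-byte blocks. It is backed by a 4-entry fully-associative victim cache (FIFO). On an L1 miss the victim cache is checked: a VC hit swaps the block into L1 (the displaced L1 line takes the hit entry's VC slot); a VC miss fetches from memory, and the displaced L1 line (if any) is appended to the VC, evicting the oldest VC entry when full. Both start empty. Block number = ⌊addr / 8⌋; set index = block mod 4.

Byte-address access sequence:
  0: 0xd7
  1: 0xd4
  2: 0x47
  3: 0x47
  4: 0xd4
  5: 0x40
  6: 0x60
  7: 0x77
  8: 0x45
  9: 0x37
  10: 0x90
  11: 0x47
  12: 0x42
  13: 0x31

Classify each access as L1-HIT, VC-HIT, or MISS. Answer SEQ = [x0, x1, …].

  [0] addr=0xd7 blk=26 s=2: MISS | VC []
  [1] addr=0xd4 blk=26 s=2: L1-HIT | VC []
  [2] addr=0x47 blk=8 s=0: MISS | VC []
  [3] addr=0x47 blk=8 s=0: L1-HIT | VC []
  [4] addr=0xd4 blk=26 s=2: L1-HIT | VC []
  [5] addr=0x40 blk=8 s=0: L1-HIT | VC []
  [6] addr=0x60 blk=12 s=0: MISS | VC [8]
  [7] addr=0x77 blk=14 s=2: MISS | VC [8, 26]
  [8] addr=0x45 blk=8 s=0: VC-HIT | VC [12, 26]
  [9] addr=0x37 blk=6 s=2: MISS | VC [12, 26, 14]
  [10] addr=0x90 blk=18 s=2: MISS | VC [12, 26, 14, 6]
  [11] addr=0x47 blk=8 s=0: L1-HIT | VC [12, 26, 14, 6]
  [12] addr=0x42 blk=8 s=0: L1-HIT | VC [12, 26, 14, 6]
  [13] addr=0x31 blk=6 s=2: VC-HIT | VC [12, 26, 14, 18]

SEQ = [MISS, L1-HIT, MISS, L1-HIT, L1-HIT, L1-HIT, MISS, MISS, VC-HIT, MISS, MISS, L1-HIT, L1-HIT, VC-HIT]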